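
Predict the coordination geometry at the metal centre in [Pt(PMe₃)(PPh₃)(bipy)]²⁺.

square planar

Ligand charges: trimethylphosphine is neutral; triphenylphosphine is neutral; 2,2′-bipyridine is neutral. With an overall charge of +2 the platinum centre must be in the +2 oxidation state.
Group 10 minus oxidation state 2 gives a d⁸ configuration.
Counting donor atoms: 1×trimethylphosphine (monodentate) → 1 donor; 1×triphenylphosphine (monodentate) → 1 donor; 1×2,2′-bipyridine (bidentate) → 2 donors. Coordination number = 4.
A 5d d⁸ ion has a large crystal-field splitting; square planar leaves the high-energy d_{x²−y²} orbital empty and maximises CFSE.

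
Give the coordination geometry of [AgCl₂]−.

Ligand charges: each chloride is −1. With an overall charge of −1 the silver centre must be in the +1 oxidation state.
Group 11 minus oxidation state 1 gives a d¹⁰ configuration.
With 2 monodentate ligands the coordination number is 2.
A d¹⁰ ion with only two ligands adopts a linear arrangement (sp hybridisation; no CFSE preference).

linear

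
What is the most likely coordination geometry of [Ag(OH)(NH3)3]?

tetrahedral

Each hydroxide is −1; ammonia is neutral; balancing the 0 overall charge requires Ag(I).
Silver is a group-11 element; Ag(I) is therefore d¹⁰.
With 4 monodentate ligands the coordination number is 4.
A d¹⁰ ion has no crystal-field stabilisation preference between square planar and tetrahedral, so four ligands adopt the sterically favoured tetrahedral geometry.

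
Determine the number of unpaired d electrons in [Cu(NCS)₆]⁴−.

1 unpaired electron

Ligand charges: each isothiocyanate is −1. With an overall charge of −4 the copper centre must be in the +2 oxidation state.
Copper is a group-11 element; Cu(II) is therefore d⁹.
In an octahedral field the d⁹ configuration is t₂g⁶e_g³ (only one arrangement possible), giving 1 unpaired electron.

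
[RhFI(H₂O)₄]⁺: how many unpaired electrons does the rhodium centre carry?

Each fluoride is −1; each iodide is −1; water is neutral; balancing the +1 overall charge requires Rh(III).
Rhodium is a group-9 element; Rh(III) is therefore d⁶.
The spin state decides the count: a 4d ion has a large Δₒ and is invariably low-spin.
An octahedral low-spin d⁶ ion is t₂g⁶e_g⁰, giving 0 unpaired electrons.

0 unpaired electrons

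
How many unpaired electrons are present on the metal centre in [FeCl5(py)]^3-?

Each chloride is −1; pyridine is neutral; balancing the −3 overall charge requires Fe(II).
Fe sits in group 8, so the d-electron count is 8 − 2 = 6.
The spin state decides the count: Chloride is a weak-field ligand for a first-row metal, so the complex is high-spin.
An octahedral high-spin d⁶ ion is t₂g⁴e_g², giving 4 unpaired electrons.

4 unpaired electrons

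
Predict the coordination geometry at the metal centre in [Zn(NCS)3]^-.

trigonal planar

Ligand charges: each isothiocyanate is −1. With an overall charge of −1 the zinc centre must be in the +2 oxidation state.
Zn sits in group 12, so the d-electron count is 12 − 2 = 10.
Coordination number: 3.
Three ligands around a d¹⁰ centre minimise repulsion in a trigonal-planar arrangement.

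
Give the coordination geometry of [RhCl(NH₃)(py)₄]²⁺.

octahedral

Summing ligand charges against the +2 overall charge gives an oxidation state of +3 for rhodium.
Rh sits in group 9, so the d-electron count is 9 − 3 = 6.
With 6 monodentate ligands the coordination number is 6.
Six donors around a single metal centre give an octahedral coordination sphere.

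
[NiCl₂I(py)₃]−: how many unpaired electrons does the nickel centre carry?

Ligand charges: each chloride is −1; each iodide is −1; pyridine is neutral. With an overall charge of −1 the nickel centre must be in the +2 oxidation state.
Ni sits in group 10, so the d-electron count is 10 − 2 = 8.
In an octahedral field the d⁸ configuration is t₂g⁶e_g² (only one arrangement possible), giving 2 unpaired electrons.

2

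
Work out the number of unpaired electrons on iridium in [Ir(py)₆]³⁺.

0

Ligand charges: pyridine is neutral. With an overall charge of +3 the iridium centre must be in the +3 oxidation state.
Iridium is a group-9 element; Ir(III) is therefore d⁶.
The spin state decides the count: a 5d ion has a large Δₒ and is invariably low-spin.
An octahedral low-spin d⁶ ion is t₂g⁶e_g⁰, giving 0 unpaired electrons.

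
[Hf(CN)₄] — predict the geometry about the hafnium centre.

tetrahedral

Each cyanide is −1; balancing the 0 overall charge requires Hf(IV).
Hf sits in group 4, so the d-electron count is 4 − 4 = 0.
With 4 monodentate ligands the coordination number is 4.
A d⁰ ion has no crystal-field stabilisation preference between square planar and tetrahedral, so four ligands adopt the sterically favoured tetrahedral geometry.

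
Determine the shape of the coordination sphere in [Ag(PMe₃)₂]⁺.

linear

Ligand charges: trimethylphosphine is neutral. With an overall charge of +1 the silver centre must be in the +1 oxidation state.
Ag sits in group 11, so the d-electron count is 11 − 1 = 10.
With 2 monodentate ligands the coordination number is 2.
A d¹⁰ ion with only two ligands adopts a linear arrangement (sp hybridisation; no CFSE preference).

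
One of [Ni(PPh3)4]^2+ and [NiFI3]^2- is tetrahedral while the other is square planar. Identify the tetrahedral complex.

[NiFI3]^2-

For [Ni(PPh3)4]^2+: Ligand charges: triphenylphosphine is neutral. With an overall charge of +2 the nickel centre must be in the +2 oxidation state. Ni sits in group 10, so the d-electron count is 10 − 2 = 8. Triphenylphosphine is a strong-field ligand (high in the spectrochemical series). A 3d d⁸ ion with strong-field ligands gains enough CFSE to favour square planar over tetrahedral. → square planar.
For [NiFI3]^2-: Ligand charges: each fluoride is −1; each iodide is −1. With an overall charge of −2 the nickel centre must be in the +2 oxidation state. Group 10 minus oxidation state 2 gives a d⁸ configuration. Fluoride and iodide are weak-field ligands. With weak-field ligands the CFSE gain from square planar is small, so a 3d d⁸ ion takes the sterically preferred tetrahedral geometry. → tetrahedral.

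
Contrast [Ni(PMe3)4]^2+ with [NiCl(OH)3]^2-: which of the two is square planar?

For [Ni(PMe3)4]^2+: Summing ligand charges against the +2 overall charge gives an oxidation state of +2 for nickel. Nickel is a group-10 element; Ni(II) is therefore d⁸. Trimethylphosphine is a strong-field ligand (high in the spectrochemical series). A 3d d⁸ ion with strong-field ligands gains enough CFSE to favour square planar over tetrahedral. → square planar.
For [NiCl(OH)3]^2-: Ligand charges: each chloride is −1; each hydroxide is −1. With an overall charge of −2 the nickel centre must be in the +2 oxidation state. Nickel is a group-10 element; Ni(II) is therefore d⁸. Chloride and hydroxide are weak-field ligands. With weak-field ligands the CFSE gain from square planar is small, so a 3d d⁸ ion takes the sterically preferred tetrahedral geometry. → tetrahedral.

[Ni(PMe3)4]^2+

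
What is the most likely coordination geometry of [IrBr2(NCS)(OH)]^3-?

Summing ligand charges against the −3 overall charge gives an oxidation state of +1 for iridium.
Ir sits in group 9, so the d-electron count is 9 − 1 = 8.
Coordination number: 4.
A 5d d⁸ ion has a large crystal-field splitting; square planar leaves the high-energy d_{x²−y²} orbital empty and maximises CFSE.

square planar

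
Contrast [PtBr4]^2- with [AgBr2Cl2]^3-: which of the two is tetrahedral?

For [PtBr4]^2-: Summing ligand charges against the −2 overall charge gives an oxidation state of +2 for platinum. Group 10 minus oxidation state 2 gives a d⁸ configuration. A 5d d⁸ ion has a large crystal-field splitting; square planar leaves the high-energy d_{x²−y²} orbital empty and maximises CFSE. → square planar.
For [AgBr2Cl2]^3-: Each bromide is −1; each chloride is −1; balancing the −3 overall charge requires Ag(I). Ag sits in group 11, so the d-electron count is 11 − 1 = 10. A d¹⁰ ion has no crystal-field stabilisation preference between square planar and tetrahedral, so four ligands adopt the sterically favoured tetrahedral geometry. → tetrahedral.

[AgBr2Cl2]^3-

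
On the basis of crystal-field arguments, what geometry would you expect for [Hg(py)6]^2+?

Summing ligand charges against the +2 overall charge gives an oxidation state of +2 for mercury.
Hg sits in group 12, so the d-electron count is 12 − 2 = 10.
Coordination number: 6.
Six donors around a single metal centre give an octahedral coordination sphere.

octahedral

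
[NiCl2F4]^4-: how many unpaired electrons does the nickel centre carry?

Summing ligand charges against the −4 overall charge gives an oxidation state of +2 for nickel.
Ni sits in group 10, so the d-electron count is 10 − 2 = 8.
In an octahedral field the d⁸ configuration is t₂g⁶e_g² (only one arrangement possible), giving 2 unpaired electrons.

2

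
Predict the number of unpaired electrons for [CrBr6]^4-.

4

Summing ligand charges against the −4 overall charge gives an oxidation state of +2 for chromium.
Cr sits in group 6, so the d-electron count is 6 − 2 = 4.
The spin state decides the count: Bromide is a weak-field ligand for a first-row metal, so the complex is high-spin.
An octahedral high-spin d⁴ ion is t₂g³e_g¹, giving 4 unpaired electrons.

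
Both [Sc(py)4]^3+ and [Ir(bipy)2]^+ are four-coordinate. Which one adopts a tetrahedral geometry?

For [Sc(py)4]^3+: Summing ligand charges against the +3 overall charge gives an oxidation state of +3 for scandium. Group 3 minus oxidation state 3 gives a d⁰ configuration. A d⁰ ion has no crystal-field stabilisation preference between square planar and tetrahedral, so four ligands adopt the sterically favoured tetrahedral geometry. → tetrahedral.
For [Ir(bipy)2]^+: Ligand charges: 2,2′-bipyridine is neutral. With an overall charge of +1 the iridium centre must be in the +1 oxidation state. Iridium is a group-9 element; Ir(I) is therefore d⁸. A 5d d⁸ ion has a large crystal-field splitting; square planar leaves the high-energy d_{x²−y²} orbital empty and maximises CFSE. → square planar.

[Sc(py)4]^3+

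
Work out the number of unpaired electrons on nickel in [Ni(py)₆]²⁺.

Summing ligand charges against the +2 overall charge gives an oxidation state of +2 for nickel.
Ni sits in group 10, so the d-electron count is 10 − 2 = 8.
In an octahedral field the d⁸ configuration is t₂g⁶e_g² (only one arrangement possible), giving 2 unpaired electrons.

2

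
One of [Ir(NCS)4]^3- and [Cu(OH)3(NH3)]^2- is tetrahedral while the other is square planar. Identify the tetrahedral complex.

[Cu(OH)3(NH3)]^2-

For [Ir(NCS)4]^3-: Summing ligand charges against the −3 overall charge gives an oxidation state of +1 for iridium. Iridium is a group-9 element; Ir(I) is therefore d⁸. A 5d d⁸ ion has a large crystal-field splitting; square planar leaves the high-energy d_{x²−y²} orbital empty and maximises CFSE. → square planar.
For [Cu(OH)3(NH3)]^2-: Summing ligand charges against the −2 overall charge gives an oxidation state of +1 for copper. Group 11 minus oxidation state 1 gives a d¹⁰ configuration. A d¹⁰ ion has no crystal-field stabilisation preference between square planar and tetrahedral, so four ligands adopt the sterically favoured tetrahedral geometry. → tetrahedral.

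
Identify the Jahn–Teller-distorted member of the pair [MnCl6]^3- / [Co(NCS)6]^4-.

[MnCl6]^3-

[MnCl6]^3-: Ligand charges: each chloride is −1. With an overall charge of −3 the manganese centre must be in the +3 oxidation state. Mn sits in group 7, so the d-electron count is 7 − 3 = 4. Chloride is a weak-field ligand for a first-row metal, so the complex is high-spin. The t₂g³e_g¹ (high-spin) configuration has an unevenly filled e_g set; the Jahn–Teller theorem predicts a tetragonal distortion (typically axial elongation) to lift the degeneracy.
[Co(NCS)6]^4-: Each isothiocyanate is −1; balancing the −4 overall charge requires Co(II). Cobalt is a group-9 element; Co(II) is therefore d⁷. Isothiocyanate is a weak-field ligand for a first-row metal, so the complex is high-spin. The d⁷ configuration leaves the e_g set evenly filled (or empty) — no strong Jahn–Teller driving force.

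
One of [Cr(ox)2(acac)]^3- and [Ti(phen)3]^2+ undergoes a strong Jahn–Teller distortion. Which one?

[Cr(ox)2(acac)]^3-

[Cr(ox)2(acac)]^3-: Each oxalate is −2; each acetylacetonate is −1; balancing the −3 overall charge requires Cr(II). Cr sits in group 6, so the d-electron count is 6 − 2 = 4. Acetylacetonate and oxalate are weak-field ligands for a first-row metal, so the complex is high-spin. The t₂g³e_g¹ (high-spin) configuration has an unevenly filled e_g set; the Jahn–Teller theorem predicts a tetragonal distortion (typically axial elongation) to lift the degeneracy.
[Ti(phen)3]^2+: 1,10-phenanthroline is neutral; balancing the +2 overall charge requires Ti(II). Titanium is a group-4 element; Ti(II) is therefore d². The d² configuration leaves the e_g set evenly filled (or empty) — no strong Jahn–Teller driving force.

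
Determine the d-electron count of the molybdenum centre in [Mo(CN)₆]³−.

Ligand charges: each cyanide is −1. With an overall charge of −3 the molybdenum centre must be in the +3 oxidation state.
Mo sits in group 6, so the d-electron count is 6 − 3 = 3.

d³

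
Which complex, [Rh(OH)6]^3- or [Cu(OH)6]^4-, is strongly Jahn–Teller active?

[Rh(OH)6]^3-: Ligand charges: each hydroxide is −1. With an overall charge of −3 the rhodium centre must be in the +3 oxidation state. Rh sits in group 9, so the d-electron count is 9 − 3 = 6. A 4d ion has a large Δₒ and is invariably low-spin. The d⁶ configuration leaves the e_g set evenly filled (or empty) — no strong Jahn–Teller driving force.
[Cu(OH)6]^4-: Ligand charges: each hydroxide is −1. With an overall charge of −4 the copper centre must be in the +2 oxidation state. Group 11 minus oxidation state 2 gives a d⁹ configuration. The t₂g⁶e_g³ configuration has an unevenly filled e_g set; the Jahn–Teller theorem predicts a tetragonal distortion (typically axial elongation) to lift the degeneracy.

[Cu(OH)6]^4-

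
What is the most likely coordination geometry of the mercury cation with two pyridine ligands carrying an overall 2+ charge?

Summing ligand charges against the +2 overall charge gives an oxidation state of +2 for mercury.
Hg sits in group 12, so the d-electron count is 12 − 2 = 10.
With 2 monodentate ligands the coordination number is 2.
A d¹⁰ ion with only two ligands adopts a linear arrangement (sp hybridisation; no CFSE preference).

linear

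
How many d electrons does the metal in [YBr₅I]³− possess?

Ligand charges: each bromide is −1; each iodide is −1. With an overall charge of −3 the yttrium centre must be in the +3 oxidation state.
Yttrium is a group-3 element; Y(III) is therefore d⁰.

d0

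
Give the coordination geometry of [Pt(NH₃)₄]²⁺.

square planar

Ammonia is neutral; balancing the +2 overall charge requires Pt(II).
Group 10 minus oxidation state 2 gives a d⁸ configuration.
With 4 monodentate ligands the coordination number is 4.
A 5d d⁸ ion has a large crystal-field splitting; square planar leaves the high-energy d_{x²−y²} orbital empty and maximises CFSE.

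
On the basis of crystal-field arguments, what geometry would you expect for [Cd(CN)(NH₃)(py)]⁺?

trigonal planar

Each cyanide is −1; ammonia is neutral; pyridine is neutral; balancing the +1 overall charge requires Cd(II).
Group 12 minus oxidation state 2 gives a d¹⁰ configuration.
With 3 monodentate ligands the coordination number is 3.
Three ligands around a d¹⁰ centre minimise repulsion in a trigonal-planar arrangement.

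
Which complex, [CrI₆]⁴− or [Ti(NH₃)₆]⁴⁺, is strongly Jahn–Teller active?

[CrI₆]⁴−

[CrI₆]⁴−: Ligand charges: each iodide is −1. With an overall charge of −4 the chromium centre must be in the +2 oxidation state. Group 6 minus oxidation state 2 gives a d⁴ configuration. Iodide is a weak-field ligand for a first-row metal, so the complex is high-spin. The t₂g³e_g¹ (high-spin) configuration has an unevenly filled e_g set; the Jahn–Teller theorem predicts a tetragonal distortion (typically axial elongation) to lift the degeneracy.
[Ti(NH₃)₆]⁴⁺: Summing ligand charges against the +4 overall charge gives an oxidation state of +4 for titanium. Titanium is a group-4 element; Ti(IV) is therefore d⁰. The d⁰ configuration leaves the e_g set evenly filled (or empty) — no strong Jahn–Teller driving force.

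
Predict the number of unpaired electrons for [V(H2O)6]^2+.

Ligand charges: water is neutral. With an overall charge of +2 the vanadium centre must be in the +2 oxidation state.
Vanadium is a group-5 element; V(II) is therefore d³.
In an octahedral field the d³ configuration is t₂g³e_g⁰ (only one arrangement possible), giving 3 unpaired electrons.

3 unpaired electrons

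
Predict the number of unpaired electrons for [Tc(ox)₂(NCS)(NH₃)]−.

Each oxalate is −2; each isothiocyanate is −1; ammonia is neutral; balancing the −1 overall charge requires Tc(IV).
Technetium is a group-7 element; Tc(IV) is therefore d³.
Counting donor atoms: 2×oxalate (bidentate) → 4 donors; 1×isothiocyanate (monodentate) → 1 donor; 1×ammonia (monodentate) → 1 donor. Coordination number = 6.
In an octahedral field the d³ configuration is t₂g³e_g⁰ (only one arrangement possible), giving 3 unpaired electrons.

3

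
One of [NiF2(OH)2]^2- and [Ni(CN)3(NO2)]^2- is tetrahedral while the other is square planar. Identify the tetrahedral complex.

For [NiF2(OH)2]^2-: Each fluoride is −1; each hydroxide is −1; balancing the −2 overall charge requires Ni(II). Nickel is a group-10 element; Ni(II) is therefore d⁸. Fluoride and hydroxide are weak-field ligands. With weak-field ligands the CFSE gain from square planar is small, so a 3d d⁸ ion takes the sterically preferred tetrahedral geometry. → tetrahedral.
For [Ni(CN)3(NO2)]^2-: Summing ligand charges against the −2 overall charge gives an oxidation state of +2 for nickel. Ni sits in group 10, so the d-electron count is 10 − 2 = 8. Cyanide and nitro (N-bound nitrite) are strong-field ligands (high in the spectrochemical series). A 3d d⁸ ion with strong-field ligands gains enough CFSE to favour square planar over tetrahedral. → square planar.

[NiF2(OH)2]^2-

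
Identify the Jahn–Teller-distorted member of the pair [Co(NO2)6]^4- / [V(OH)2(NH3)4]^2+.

[Co(NO2)6]^4-

[Co(NO2)6]^4-: Each nitro (N-bound nitrite) is −1; balancing the −4 overall charge requires Co(II). Co sits in group 9, so the d-electron count is 9 − 2 = 7. Nitro (N-bound nitrite) is a strong-field ligand (high in the spectrochemical series) for a first-row metal, so the complex is low-spin. The t₂g⁶e_g¹ (low-spin) configuration has an unevenly filled e_g set; the Jahn–Teller theorem predicts a tetragonal distortion (typically axial elongation) to lift the degeneracy.
[V(OH)2(NH3)4]^2+: Ligand charges: each hydroxide is −1; ammonia is neutral. With an overall charge of +2 the vanadium centre must be in the +4 oxidation state. Group 5 minus oxidation state 4 gives a d¹ configuration. The d¹ configuration leaves the e_g set evenly filled (or empty) — no strong Jahn–Teller driving force.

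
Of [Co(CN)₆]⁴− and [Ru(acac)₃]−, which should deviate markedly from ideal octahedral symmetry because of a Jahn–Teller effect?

[Co(CN)₆]⁴−

[Co(CN)₆]⁴−: Each cyanide is −1; balancing the −4 overall charge requires Co(II). Cobalt is a group-9 element; Co(II) is therefore d⁷. Cyanide is a strong-field ligand (high in the spectrochemical series) for a first-row metal, so the complex is low-spin. The t₂g⁶e_g¹ (low-spin) configuration has an unevenly filled e_g set; the Jahn–Teller theorem predicts a tetragonal distortion (typically axial elongation) to lift the degeneracy.
[Ru(acac)₃]−: Ligand charges: each acetylacetonate is −1. With an overall charge of −1 the ruthenium centre must be in the +2 oxidation state. Ruthenium is a group-8 element; Ru(II) is therefore d⁶. A 4d ion has a large Δₒ and is invariably low-spin. The d⁶ configuration leaves the e_g set evenly filled (or empty) — no strong Jahn–Teller driving force.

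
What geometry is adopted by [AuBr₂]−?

linear

Summing ligand charges against the −1 overall charge gives an oxidation state of +1 for gold.
Au sits in group 11, so the d-electron count is 11 − 1 = 10.
With 2 monodentate ligands the coordination number is 2.
A d¹⁰ ion with only two ligands adopts a linear arrangement (sp hybridisation; no CFSE preference).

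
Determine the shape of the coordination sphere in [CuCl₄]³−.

tetrahedral

Each chloride is −1; balancing the −3 overall charge requires Cu(I).
Copper is a group-11 element; Cu(I) is therefore d¹⁰.
Coordination number: 4.
A d¹⁰ ion has no crystal-field stabilisation preference between square planar and tetrahedral, so four ligands adopt the sterically favoured tetrahedral geometry.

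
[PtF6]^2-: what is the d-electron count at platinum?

Summing ligand charges against the −2 overall charge gives an oxidation state of +4 for platinum.
Platinum is a group-10 element; Pt(IV) is therefore d⁶.

d⁶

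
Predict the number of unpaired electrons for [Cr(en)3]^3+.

Ligand charges: ethylenediamine is neutral. With an overall charge of +3 the chromium centre must be in the +3 oxidation state.
Group 6 minus oxidation state 3 gives a d³ configuration.
Counting donor atoms: 3×ethylenediamine (bidentate) → 6 donors. Coordination number = 6.
In an octahedral field the d³ configuration is t₂g³e_g⁰ (only one arrangement possible), giving 3 unpaired electrons.

3 unpaired electrons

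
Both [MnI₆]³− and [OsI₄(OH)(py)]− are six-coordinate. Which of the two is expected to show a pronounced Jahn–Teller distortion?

[MnI₆]³−: Summing ligand charges against the −3 overall charge gives an oxidation state of +3 for manganese. Group 7 minus oxidation state 3 gives a d⁴ configuration. Iodide is a weak-field ligand for a first-row metal, so the complex is high-spin. The t₂g³e_g¹ (high-spin) configuration has an unevenly filled e_g set; the Jahn–Teller theorem predicts a tetragonal distortion (typically axial elongation) to lift the degeneracy.
[OsI₄(OH)(py)]−: Ligand charges: each iodide is −1; each hydroxide is −1; pyridine is neutral. With an overall charge of −1 the osmium centre must be in the +4 oxidation state. Os sits in group 8, so the d-electron count is 8 − 4 = 4. A 5d ion has a large Δₒ and is invariably low-spin. The d⁴ configuration leaves the e_g set evenly filled (or empty) — no strong Jahn–Teller driving force.

[MnI₆]³−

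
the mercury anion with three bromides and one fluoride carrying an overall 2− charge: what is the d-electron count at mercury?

d10

Ligand charges: each bromide is −1; each fluoride is −1. With an overall charge of −2 the mercury centre must be in the +2 oxidation state.
Hg sits in group 12, so the d-electron count is 12 − 2 = 10.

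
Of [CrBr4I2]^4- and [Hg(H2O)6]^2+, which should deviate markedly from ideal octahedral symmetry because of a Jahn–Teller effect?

[CrBr4I2]^4-

[CrBr4I2]^4-: Summing ligand charges against the −4 overall charge gives an oxidation state of +2 for chromium. Cr sits in group 6, so the d-electron count is 6 − 2 = 4. Bromide and iodide are weak-field ligands for a first-row metal, so the complex is high-spin. The t₂g³e_g¹ (high-spin) configuration has an unevenly filled e_g set; the Jahn–Teller theorem predicts a tetragonal distortion (typically axial elongation) to lift the degeneracy.
[Hg(H2O)6]^2+: Water is neutral; balancing the +2 overall charge requires Hg(II). Mercury is a group-12 element; Hg(II) is therefore d¹⁰. The d¹⁰ configuration leaves the e_g set evenly filled (or empty) — no strong Jahn–Teller driving force.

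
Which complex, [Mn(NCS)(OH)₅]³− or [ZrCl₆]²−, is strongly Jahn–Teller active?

[Mn(NCS)(OH)₅]³−

[Mn(NCS)(OH)₅]³−: Ligand charges: each isothiocyanate is −1; each hydroxide is −1. With an overall charge of −3 the manganese centre must be in the +3 oxidation state. Group 7 minus oxidation state 3 gives a d⁴ configuration. Hydroxide and isothiocyanate are weak-field ligands for a first-row metal, so the complex is high-spin. The t₂g³e_g¹ (high-spin) configuration has an unevenly filled e_g set; the Jahn–Teller theorem predicts a tetragonal distortion (typically axial elongation) to lift the degeneracy.
[ZrCl₆]²−: Ligand charges: each chloride is −1. With an overall charge of −2 the zirconium centre must be in the +4 oxidation state. Group 4 minus oxidation state 4 gives a d⁰ configuration. The d⁰ configuration leaves the e_g set evenly filled (or empty) — no strong Jahn–Teller driving force.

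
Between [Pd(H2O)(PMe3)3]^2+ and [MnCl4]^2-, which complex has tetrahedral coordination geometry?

For [Pd(H2O)(PMe3)3]^2+: Summing ligand charges against the +2 overall charge gives an oxidation state of +2 for palladium. Group 10 minus oxidation state 2 gives a d⁸ configuration. A 4d d⁸ ion has a large crystal-field splitting; square planar leaves the high-energy d_{x²−y²} orbital empty and maximises CFSE. → square planar.
For [MnCl4]^2-: Ligand charges: each chloride is −1. With an overall charge of −2 the manganese centre must be in the +2 oxidation state. Group 7 minus oxidation state 2 gives a d⁵ configuration. A high-spin d⁵ ion has zero CFSE in either geometry, so four ligands adopt the sterically favoured tetrahedral geometry. → tetrahedral.

[MnCl4]^2-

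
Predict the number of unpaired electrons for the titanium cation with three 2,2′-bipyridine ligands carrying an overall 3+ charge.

1

2,2′-bipyridine is neutral; balancing the +3 overall charge requires Ti(III).
Titanium is a group-4 element; Ti(III) is therefore d¹.
Counting donor atoms: 3×2,2′-bipyridine (bidentate) → 6 donors. Coordination number = 6.
In an octahedral field the d¹ configuration is t₂g¹e_g⁰ (only one arrangement possible), giving 1 unpaired electron.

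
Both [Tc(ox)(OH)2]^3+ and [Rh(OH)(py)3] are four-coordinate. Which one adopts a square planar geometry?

For [Tc(ox)(OH)2]^3+: Summing ligand charges against the +3 overall charge gives an oxidation state of +7 for technetium. Technetium is a group-7 element; Tc(VII) is therefore d⁰. A d⁰ ion has no crystal-field stabilisation preference between square planar and tetrahedral, so four ligands adopt the sterically favoured tetrahedral geometry. → tetrahedral.
For [Rh(OH)(py)3]: Summing ligand charges against the 0 overall charge gives an oxidation state of +1 for rhodium. Group 9 minus oxidation state 1 gives a d⁸ configuration. A 4d d⁸ ion has a large crystal-field splitting; square planar leaves the high-energy d_{x²−y²} orbital empty and maximises CFSE. → square planar.

[Rh(OH)(py)3]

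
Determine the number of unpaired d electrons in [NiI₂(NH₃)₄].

2

Summing ligand charges against the 0 overall charge gives an oxidation state of +2 for nickel.
Nickel is a group-10 element; Ni(II) is therefore d⁸.
In an octahedral field the d⁸ configuration is t₂g⁶e_g² (only one arrangement possible), giving 2 unpaired electrons.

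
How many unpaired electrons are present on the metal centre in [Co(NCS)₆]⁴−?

3 unpaired electrons

Summing ligand charges against the −4 overall charge gives an oxidation state of +2 for cobalt.
Co sits in group 9, so the d-electron count is 9 − 2 = 7.
The spin state decides the count: Isothiocyanate is a weak-field ligand for a first-row metal, so the complex is high-spin.
An octahedral high-spin d⁷ ion is t₂g⁵e_g², giving 3 unpaired electrons.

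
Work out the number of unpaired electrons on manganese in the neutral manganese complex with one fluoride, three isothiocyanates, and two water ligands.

3

Summing ligand charges against the 0 overall charge gives an oxidation state of +4 for manganese.
Group 7 minus oxidation state 4 gives a d³ configuration.
In an octahedral field the d³ configuration is t₂g³e_g⁰ (only one arrangement possible), giving 3 unpaired electrons.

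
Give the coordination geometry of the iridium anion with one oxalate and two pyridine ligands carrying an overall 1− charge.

Summing ligand charges against the −1 overall charge gives an oxidation state of +1 for iridium.
Group 9 minus oxidation state 1 gives a d⁸ configuration.
Counting donor atoms: 1×oxalate (bidentate) → 2 donors; 2×pyridine (monodentate) → 2 donors. Coordination number = 4.
A 5d d⁸ ion has a large crystal-field splitting; square planar leaves the high-energy d_{x²−y²} orbital empty and maximises CFSE.

square planar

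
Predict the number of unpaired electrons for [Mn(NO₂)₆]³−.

2

Summing ligand charges against the −3 overall charge gives an oxidation state of +3 for manganese.
Manganese is a group-7 element; Mn(III) is therefore d⁴.
The spin state decides the count: Nitro (N-bound nitrite) is a strong-field ligand (high in the spectrochemical series) for a first-row metal, so the complex is low-spin.
An octahedral low-spin d⁴ ion is t₂g⁴e_g⁰, giving 2 unpaired electrons.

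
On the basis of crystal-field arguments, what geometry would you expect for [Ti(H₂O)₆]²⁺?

octahedral

Summing ligand charges against the +2 overall charge gives an oxidation state of +2 for titanium.
Group 4 minus oxidation state 2 gives a d² configuration.
With 6 monodentate ligands the coordination number is 6.
Six donors around a single metal centre give an octahedral coordination sphere.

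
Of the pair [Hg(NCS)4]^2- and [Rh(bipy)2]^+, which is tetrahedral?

For [Hg(NCS)4]^2-: Ligand charges: each isothiocyanate is −1. With an overall charge of −2 the mercury centre must be in the +2 oxidation state. Group 12 minus oxidation state 2 gives a d¹⁰ configuration. A d¹⁰ ion has no crystal-field stabilisation preference between square planar and tetrahedral, so four ligands adopt the sterically favoured tetrahedral geometry. → tetrahedral.
For [Rh(bipy)2]^+: Summing ligand charges against the +1 overall charge gives an oxidation state of +1 for rhodium. Rhodium is a group-9 element; Rh(I) is therefore d⁸. A 4d d⁸ ion has a large crystal-field splitting; square planar leaves the high-energy d_{x²−y²} orbital empty and maximises CFSE. → square planar.

[Hg(NCS)4]^2-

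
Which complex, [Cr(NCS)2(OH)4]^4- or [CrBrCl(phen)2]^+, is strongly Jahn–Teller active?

[Cr(NCS)2(OH)4]^4-

[Cr(NCS)2(OH)4]^4-: Ligand charges: each isothiocyanate is −1; each hydroxide is −1. With an overall charge of −4 the chromium centre must be in the +2 oxidation state. Chromium is a group-6 element; Cr(II) is therefore d⁴. Hydroxide and isothiocyanate are weak-field ligands for a first-row metal, so the complex is high-spin. The t₂g³e_g¹ (high-spin) configuration has an unevenly filled e_g set; the Jahn–Teller theorem predicts a tetragonal distortion (typically axial elongation) to lift the degeneracy.
[CrBrCl(phen)2]^+: Ligand charges: each bromide is −1; each chloride is −1; 1,10-phenanthroline is neutral. With an overall charge of +1 the chromium centre must be in the +3 oxidation state. Group 6 minus oxidation state 3 gives a d³ configuration. The d³ configuration leaves the e_g set evenly filled (or empty) — no strong Jahn–Teller driving force.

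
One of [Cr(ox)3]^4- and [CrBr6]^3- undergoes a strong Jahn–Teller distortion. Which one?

[Cr(ox)3]^4-: Summing ligand charges against the −4 overall charge gives an oxidation state of +2 for chromium. Chromium is a group-6 element; Cr(II) is therefore d⁴. Oxalate is a weak-field ligand for a first-row metal, so the complex is high-spin. The t₂g³e_g¹ (high-spin) configuration has an unevenly filled e_g set; the Jahn–Teller theorem predicts a tetragonal distortion (typically axial elongation) to lift the degeneracy.
[CrBr6]^3-: Ligand charges: each bromide is −1. With an overall charge of −3 the chromium centre must be in the +3 oxidation state. Chromium is a group-6 element; Cr(III) is therefore d³. The d³ configuration leaves the e_g set evenly filled (or empty) — no strong Jahn–Teller driving force.

[Cr(ox)3]^4-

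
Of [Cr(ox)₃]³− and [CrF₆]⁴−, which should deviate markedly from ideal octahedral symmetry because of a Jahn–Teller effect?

[Cr(ox)₃]³−: Ligand charges: each oxalate is −2. With an overall charge of −3 the chromium centre must be in the +3 oxidation state. Chromium is a group-6 element; Cr(III) is therefore d³. The d³ configuration leaves the e_g set evenly filled (or empty) — no strong Jahn–Teller driving force.
[CrF₆]⁴−: Summing ligand charges against the −4 overall charge gives an oxidation state of +2 for chromium. Group 6 minus oxidation state 2 gives a d⁴ configuration. Fluoride is a weak-field ligand for a first-row metal, so the complex is high-spin. The t₂g³e_g¹ (high-spin) configuration has an unevenly filled e_g set; the Jahn–Teller theorem predicts a tetragonal distortion (typically axial elongation) to lift the degeneracy.

[CrF₆]⁴−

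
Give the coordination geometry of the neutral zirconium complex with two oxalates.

tetrahedral

Summing ligand charges against the 0 overall charge gives an oxidation state of +4 for zirconium.
Zr sits in group 4, so the d-electron count is 4 − 4 = 0.
Counting donor atoms: 2×oxalate (bidentate) → 4 donors. Coordination number = 4.
A d⁰ ion has no crystal-field stabilisation preference between square planar and tetrahedral, so four ligands adopt the sterically favoured tetrahedral geometry.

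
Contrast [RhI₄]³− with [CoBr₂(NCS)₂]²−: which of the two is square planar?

[RhI₄]³−

For [RhI₄]³−: Ligand charges: each iodide is −1. With an overall charge of −3 the rhodium centre must be in the +1 oxidation state. Rhodium is a group-9 element; Rh(I) is therefore d⁸. A 4d d⁸ ion has a large crystal-field splitting; square planar leaves the high-energy d_{x²−y²} orbital empty and maximises CFSE. → square planar.
For [CoBr₂(NCS)₂]²−: Ligand charges: each bromide is −1; each isothiocyanate is −1. With an overall charge of −2 the cobalt centre must be in the +2 oxidation state. Group 9 minus oxidation state 2 gives a d⁷ configuration. For a high-spin 3d d⁷ ion with weak-field ligands the small Δₜ gives little square-planar CFSE advantage, so four ligands adopt the sterically favoured tetrahedral geometry. → tetrahedral.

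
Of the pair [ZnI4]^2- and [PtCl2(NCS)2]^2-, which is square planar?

For [ZnI4]^2-: Ligand charges: each iodide is −1. With an overall charge of −2 the zinc centre must be in the +2 oxidation state. Zn sits in group 12, so the d-electron count is 12 − 2 = 10. A d¹⁰ ion has no crystal-field stabilisation preference between square planar and tetrahedral, so four ligands adopt the sterically favoured tetrahedral geometry. → tetrahedral.
For [PtCl2(NCS)2]^2-: Summing ligand charges against the −2 overall charge gives an oxidation state of +2 for platinum. Platinum is a group-10 element; Pt(II) is therefore d⁸. A 5d d⁸ ion has a large crystal-field splitting; square planar leaves the high-energy d_{x²−y²} orbital empty and maximises CFSE. → square planar.

[PtCl2(NCS)2]^2-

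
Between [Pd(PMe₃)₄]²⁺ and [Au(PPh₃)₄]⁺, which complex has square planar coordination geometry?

For [Pd(PMe₃)₄]²⁺: Trimethylphosphine is neutral; balancing the +2 overall charge requires Pd(II). Palladium is a group-10 element; Pd(II) is therefore d⁸. A 4d d⁸ ion has a large crystal-field splitting; square planar leaves the high-energy d_{x²−y²} orbital empty and maximises CFSE. → square planar.
For [Au(PPh₃)₄]⁺: Ligand charges: triphenylphosphine is neutral. With an overall charge of +1 the gold centre must be in the +1 oxidation state. Group 11 minus oxidation state 1 gives a d¹⁰ configuration. A d¹⁰ ion has no crystal-field stabilisation preference between square planar and tetrahedral, so four ligands adopt the sterically favoured tetrahedral geometry. → tetrahedral.

[Pd(PMe₃)₄]²⁺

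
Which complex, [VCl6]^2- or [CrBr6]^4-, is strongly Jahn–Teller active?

[CrBr6]^4-

[VCl6]^2-: Each chloride is −1; balancing the −2 overall charge requires V(IV). V sits in group 5, so the d-electron count is 5 − 4 = 1. The d¹ configuration leaves the e_g set evenly filled (or empty) — no strong Jahn–Teller driving force.
[CrBr6]^4-: Ligand charges: each bromide is −1. With an overall charge of −4 the chromium centre must be in the +2 oxidation state. Group 6 minus oxidation state 2 gives a d⁴ configuration. Bromide is a weak-field ligand for a first-row metal, so the complex is high-spin. The t₂g³e_g¹ (high-spin) configuration has an unevenly filled e_g set; the Jahn–Teller theorem predicts a tetragonal distortion (typically axial elongation) to lift the degeneracy.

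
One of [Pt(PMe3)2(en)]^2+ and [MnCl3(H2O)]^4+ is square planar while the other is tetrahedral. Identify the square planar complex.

For [Pt(PMe3)2(en)]^2+: Ligand charges: trimethylphosphine is neutral; ethylenediamine is neutral. With an overall charge of +2 the platinum centre must be in the +2 oxidation state. Group 10 minus oxidation state 2 gives a d⁸ configuration. A 5d d⁸ ion has a large crystal-field splitting; square planar leaves the high-energy d_{x²−y²} orbital empty and maximises CFSE. → square planar.
For [MnCl3(H2O)]^4+: Each chloride is −1; water is neutral; balancing the +4 overall charge requires Mn(VII). Group 7 minus oxidation state 7 gives a d⁰ configuration. A d⁰ ion has no crystal-field stabilisation preference between square planar and tetrahedral, so four ligands adopt the sterically favoured tetrahedral geometry. → tetrahedral.

[Pt(PMe3)2(en)]^2+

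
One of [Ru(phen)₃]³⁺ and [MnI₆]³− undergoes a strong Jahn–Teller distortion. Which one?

[Ru(phen)₃]³⁺: 1,10-phenanthroline is neutral; balancing the +3 overall charge requires Ru(III). Ruthenium is a group-8 element; Ru(III) is therefore d⁵. A 4d ion has a large Δₒ and is invariably low-spin. The d⁵ configuration leaves the e_g set evenly filled (or empty) — no strong Jahn–Teller driving force.
[MnI₆]³−: Each iodide is −1; balancing the −3 overall charge requires Mn(III). Mn sits in group 7, so the d-electron count is 7 − 3 = 4. Iodide is a weak-field ligand for a first-row metal, so the complex is high-spin. The t₂g³e_g¹ (high-spin) configuration has an unevenly filled e_g set; the Jahn–Teller theorem predicts a tetragonal distortion (typically axial elongation) to lift the degeneracy.

[MnI₆]³−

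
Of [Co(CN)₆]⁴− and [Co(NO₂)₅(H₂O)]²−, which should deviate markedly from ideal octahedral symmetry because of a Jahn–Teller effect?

[Co(CN)₆]⁴−: Ligand charges: each cyanide is −1. With an overall charge of −4 the cobalt centre must be in the +2 oxidation state. Group 9 minus oxidation state 2 gives a d⁷ configuration. Cyanide is a strong-field ligand (high in the spectrochemical series) for a first-row metal, so the complex is low-spin. The t₂g⁶e_g¹ (low-spin) configuration has an unevenly filled e_g set; the Jahn–Teller theorem predicts a tetragonal distortion (typically axial elongation) to lift the degeneracy.
[Co(NO₂)₅(H₂O)]²−: Each nitro (N-bound nitrite) is −1; water is neutral; balancing the −2 overall charge requires Co(III). Co sits in group 9, so the d-electron count is 9 − 3 = 6. Co(III) has an exceptionally large octahedral splitting and is low-spin with essentially every ligand except fluoride. The d⁶ configuration leaves the e_g set evenly filled (or empty) — no strong Jahn–Teller driving force.

[Co(CN)₆]⁴−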